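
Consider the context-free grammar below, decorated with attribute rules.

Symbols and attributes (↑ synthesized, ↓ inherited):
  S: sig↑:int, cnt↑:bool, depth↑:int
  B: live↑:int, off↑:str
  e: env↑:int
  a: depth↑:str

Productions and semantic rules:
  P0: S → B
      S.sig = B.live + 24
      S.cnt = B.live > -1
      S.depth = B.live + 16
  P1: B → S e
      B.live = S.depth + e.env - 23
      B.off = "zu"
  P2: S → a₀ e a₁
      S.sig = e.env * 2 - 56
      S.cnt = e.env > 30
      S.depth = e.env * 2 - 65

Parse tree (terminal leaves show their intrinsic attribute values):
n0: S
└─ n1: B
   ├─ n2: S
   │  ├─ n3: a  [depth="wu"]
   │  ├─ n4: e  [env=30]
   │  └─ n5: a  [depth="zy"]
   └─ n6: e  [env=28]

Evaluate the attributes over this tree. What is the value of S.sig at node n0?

24

1. n3.depth = "wu"  [terminal]
2. n4.env = 30  [terminal]
3. n5.depth = "zy"  [terminal]
4. n2.sig = 4  [e.env * 2 - 56]
5. n2.cnt = false  [e.env > 30]
6. n2.depth = -5  [e.env * 2 - 65]
7. n6.env = 28  [terminal]
8. n1.live = 0  [S.depth + e.env - 23]
9. n1.off = "zu"  ["zu"]
10. n0.sig = 24  [B.live + 24]
11. n0.cnt = true  [B.live > -1]
12. n0.depth = 16  [B.live + 16]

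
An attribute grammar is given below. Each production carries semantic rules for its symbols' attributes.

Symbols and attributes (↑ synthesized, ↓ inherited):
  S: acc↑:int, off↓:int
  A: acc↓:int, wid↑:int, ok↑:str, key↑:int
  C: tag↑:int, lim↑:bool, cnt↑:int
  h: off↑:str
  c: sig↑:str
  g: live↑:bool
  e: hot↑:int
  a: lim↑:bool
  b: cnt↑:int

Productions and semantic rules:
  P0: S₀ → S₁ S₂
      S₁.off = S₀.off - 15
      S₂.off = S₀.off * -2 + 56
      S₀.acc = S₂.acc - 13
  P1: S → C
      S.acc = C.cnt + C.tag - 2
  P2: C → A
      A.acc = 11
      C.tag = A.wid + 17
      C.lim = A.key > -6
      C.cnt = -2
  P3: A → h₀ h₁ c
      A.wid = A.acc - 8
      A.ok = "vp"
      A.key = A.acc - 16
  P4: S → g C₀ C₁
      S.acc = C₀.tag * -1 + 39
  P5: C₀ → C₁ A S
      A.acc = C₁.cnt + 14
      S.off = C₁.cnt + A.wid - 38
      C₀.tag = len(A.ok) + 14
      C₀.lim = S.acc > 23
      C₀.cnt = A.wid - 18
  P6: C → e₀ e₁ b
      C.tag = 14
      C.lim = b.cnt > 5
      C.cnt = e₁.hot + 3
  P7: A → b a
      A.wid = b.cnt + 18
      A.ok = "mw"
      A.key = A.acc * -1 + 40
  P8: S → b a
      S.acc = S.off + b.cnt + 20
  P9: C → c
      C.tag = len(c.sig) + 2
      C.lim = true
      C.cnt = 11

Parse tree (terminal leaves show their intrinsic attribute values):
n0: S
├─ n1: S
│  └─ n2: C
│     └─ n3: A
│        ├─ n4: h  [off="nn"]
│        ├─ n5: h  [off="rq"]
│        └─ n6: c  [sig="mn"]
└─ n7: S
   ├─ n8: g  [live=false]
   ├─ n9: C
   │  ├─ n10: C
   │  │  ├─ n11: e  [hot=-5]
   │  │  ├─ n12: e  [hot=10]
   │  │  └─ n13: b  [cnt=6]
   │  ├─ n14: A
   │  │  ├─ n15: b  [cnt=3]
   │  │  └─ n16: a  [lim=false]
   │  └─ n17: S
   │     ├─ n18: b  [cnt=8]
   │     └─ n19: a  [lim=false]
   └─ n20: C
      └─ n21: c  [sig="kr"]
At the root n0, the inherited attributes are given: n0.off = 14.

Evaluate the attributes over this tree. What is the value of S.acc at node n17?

24

1. n0.off = 14  [given at root]
2. n1.off = -1  [S₀.off - 15]
3. n3.acc = 11  [11]
4. n4.off = "nn"  [terminal]
5. n5.off = "rq"  [terminal]
6. n6.sig = "mn"  [terminal]
7. n3.wid = 3  [A.acc - 8]
8. n3.ok = "vp"  ["vp"]
9. n3.key = -5  [A.acc - 16]
10. n2.tag = 20  [A.wid + 17]
11. n2.lim = true  [A.key > -6]
12. n2.cnt = -2  [-2]
13. n1.acc = 16  [C.cnt + C.tag - 2]
14. n7.off = 28  [S₀.off * -2 + 56]
15. n8.live = false  [terminal]
16. n11.hot = -5  [terminal]
17. n12.hot = 10  [terminal]
18. n13.cnt = 6  [terminal]
19. n10.tag = 14  [14]
20. n10.lim = true  [b.cnt > 5]
21. n10.cnt = 13  [e₁.hot + 3]
22. n14.acc = 27  [C₁.cnt + 14]
23. n15.cnt = 3  [terminal]
24. n16.lim = false  [terminal]
25. n14.wid = 21  [b.cnt + 18]
26. n14.ok = "mw"  ["mw"]
27. n14.key = 13  [A.acc * -1 + 40]
28. n17.off = -4  [C₁.cnt + A.wid - 38]
29. n18.cnt = 8  [terminal]
30. n19.lim = false  [terminal]
31. n17.acc = 24  [S.off + b.cnt + 20]
32. n9.tag = 16  [len(A.ok) + 14]
33. n9.lim = true  [S.acc > 23]
34. n9.cnt = 3  [A.wid - 18]
35. n21.sig = "kr"  [terminal]
36. n20.tag = 4  [len(c.sig) + 2]
37. n20.lim = true  [true]
38. n20.cnt = 11  [11]
39. n7.acc = 23  [C₀.tag * -1 + 39]
40. n0.acc = 10  [S₂.acc - 13]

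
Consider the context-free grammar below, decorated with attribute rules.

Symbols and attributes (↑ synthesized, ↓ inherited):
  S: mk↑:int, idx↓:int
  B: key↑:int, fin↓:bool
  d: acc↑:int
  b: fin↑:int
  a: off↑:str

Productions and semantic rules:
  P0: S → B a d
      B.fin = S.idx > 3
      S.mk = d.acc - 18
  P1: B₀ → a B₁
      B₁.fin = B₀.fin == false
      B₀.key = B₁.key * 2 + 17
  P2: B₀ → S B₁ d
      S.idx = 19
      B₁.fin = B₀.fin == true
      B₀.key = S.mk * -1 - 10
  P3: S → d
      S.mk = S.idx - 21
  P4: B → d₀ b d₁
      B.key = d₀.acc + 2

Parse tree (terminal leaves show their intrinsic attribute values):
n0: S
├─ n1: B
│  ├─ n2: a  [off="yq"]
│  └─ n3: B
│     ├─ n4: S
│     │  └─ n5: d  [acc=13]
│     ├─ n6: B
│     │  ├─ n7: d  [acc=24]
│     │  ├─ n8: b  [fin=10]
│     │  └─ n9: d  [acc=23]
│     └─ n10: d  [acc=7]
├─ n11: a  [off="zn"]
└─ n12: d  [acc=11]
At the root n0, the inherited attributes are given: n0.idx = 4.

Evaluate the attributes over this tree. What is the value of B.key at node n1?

1

1. n0.idx = 4  [given at root]
2. n1.fin = true  [S.idx > 3]
3. n2.off = "yq"  [terminal]
4. n3.fin = false  [B₀.fin == false]
5. n4.idx = 19  [19]
6. n5.acc = 13  [terminal]
7. n4.mk = -2  [S.idx - 21]
8. n6.fin = false  [B₀.fin == true]
9. n7.acc = 24  [terminal]
10. n8.fin = 10  [terminal]
11. n9.acc = 23  [terminal]
12. n6.key = 26  [d₀.acc + 2]
13. n10.acc = 7  [terminal]
14. n3.key = -8  [S.mk * -1 - 10]
15. n1.key = 1  [B₁.key * 2 + 17]
16. n11.off = "zn"  [terminal]
17. n12.acc = 11  [terminal]
18. n0.mk = -7  [d.acc - 18]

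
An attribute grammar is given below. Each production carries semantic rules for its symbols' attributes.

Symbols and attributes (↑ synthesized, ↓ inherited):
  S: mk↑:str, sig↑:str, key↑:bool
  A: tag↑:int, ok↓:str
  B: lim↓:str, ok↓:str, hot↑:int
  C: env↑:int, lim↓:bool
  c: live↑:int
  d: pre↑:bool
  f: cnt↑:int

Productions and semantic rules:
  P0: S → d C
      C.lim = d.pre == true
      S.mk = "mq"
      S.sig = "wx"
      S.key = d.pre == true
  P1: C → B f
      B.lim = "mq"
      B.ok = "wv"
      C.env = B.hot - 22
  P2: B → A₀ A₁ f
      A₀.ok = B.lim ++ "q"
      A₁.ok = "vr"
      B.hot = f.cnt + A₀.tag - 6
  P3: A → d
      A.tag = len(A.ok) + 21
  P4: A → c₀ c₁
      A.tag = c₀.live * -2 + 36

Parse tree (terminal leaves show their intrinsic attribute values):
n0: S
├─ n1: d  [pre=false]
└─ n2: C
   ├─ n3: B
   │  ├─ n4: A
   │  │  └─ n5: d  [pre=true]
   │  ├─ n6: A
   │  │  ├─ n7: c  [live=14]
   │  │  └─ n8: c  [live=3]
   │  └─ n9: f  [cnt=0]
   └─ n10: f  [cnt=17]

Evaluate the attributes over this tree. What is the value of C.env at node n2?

-4

1. n1.pre = false  [terminal]
2. n2.lim = false  [d.pre == true]
3. n3.lim = "mq"  ["mq"]
4. n3.ok = "wv"  ["wv"]
5. n4.ok = "mqq"  [B.lim ++ "q"]
6. n5.pre = true  [terminal]
7. n4.tag = 24  [len(A.ok) + 21]
8. n6.ok = "vr"  ["vr"]
9. n7.live = 14  [terminal]
10. n8.live = 3  [terminal]
11. n6.tag = 8  [c₀.live * -2 + 36]
12. n9.cnt = 0  [terminal]
13. n3.hot = 18  [f.cnt + A₀.tag - 6]
14. n10.cnt = 17  [terminal]
15. n2.env = -4  [B.hot - 22]
16. n0.mk = "mq"  ["mq"]
17. n0.sig = "wx"  ["wx"]
18. n0.key = false  [d.pre == true]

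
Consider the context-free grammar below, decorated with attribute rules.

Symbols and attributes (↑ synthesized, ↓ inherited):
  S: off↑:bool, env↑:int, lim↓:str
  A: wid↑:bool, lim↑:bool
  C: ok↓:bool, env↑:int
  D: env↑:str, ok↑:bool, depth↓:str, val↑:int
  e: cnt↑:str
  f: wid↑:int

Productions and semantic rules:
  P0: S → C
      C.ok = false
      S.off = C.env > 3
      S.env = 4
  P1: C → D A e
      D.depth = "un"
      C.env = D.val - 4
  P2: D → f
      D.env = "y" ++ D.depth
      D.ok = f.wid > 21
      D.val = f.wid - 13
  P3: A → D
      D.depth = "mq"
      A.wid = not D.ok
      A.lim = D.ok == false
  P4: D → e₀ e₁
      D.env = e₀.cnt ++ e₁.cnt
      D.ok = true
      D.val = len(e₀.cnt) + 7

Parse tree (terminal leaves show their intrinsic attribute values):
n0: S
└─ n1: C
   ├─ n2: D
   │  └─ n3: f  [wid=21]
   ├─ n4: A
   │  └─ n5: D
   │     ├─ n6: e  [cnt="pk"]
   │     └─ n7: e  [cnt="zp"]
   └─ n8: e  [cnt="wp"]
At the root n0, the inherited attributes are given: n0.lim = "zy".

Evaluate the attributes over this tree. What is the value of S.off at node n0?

1. n0.lim = "zy"  [given at root]
2. n1.ok = false  [false]
3. n2.depth = "un"  ["un"]
4. n3.wid = 21  [terminal]
5. n2.env = "yun"  ["y" ++ D.depth]
6. n2.ok = false  [f.wid > 21]
7. n2.val = 8  [f.wid - 13]
8. n5.depth = "mq"  ["mq"]
9. n6.cnt = "pk"  [terminal]
10. n7.cnt = "zp"  [terminal]
11. n5.env = "pkzp"  [e₀.cnt ++ e₁.cnt]
12. n5.ok = true  [true]
13. n5.val = 9  [len(e₀.cnt) + 7]
14. n4.wid = false  [not D.ok]
15. n4.lim = false  [D.ok == false]
16. n8.cnt = "wp"  [terminal]
17. n1.env = 4  [D.val - 4]
18. n0.off = true  [C.env > 3]
19. n0.env = 4  [4]

true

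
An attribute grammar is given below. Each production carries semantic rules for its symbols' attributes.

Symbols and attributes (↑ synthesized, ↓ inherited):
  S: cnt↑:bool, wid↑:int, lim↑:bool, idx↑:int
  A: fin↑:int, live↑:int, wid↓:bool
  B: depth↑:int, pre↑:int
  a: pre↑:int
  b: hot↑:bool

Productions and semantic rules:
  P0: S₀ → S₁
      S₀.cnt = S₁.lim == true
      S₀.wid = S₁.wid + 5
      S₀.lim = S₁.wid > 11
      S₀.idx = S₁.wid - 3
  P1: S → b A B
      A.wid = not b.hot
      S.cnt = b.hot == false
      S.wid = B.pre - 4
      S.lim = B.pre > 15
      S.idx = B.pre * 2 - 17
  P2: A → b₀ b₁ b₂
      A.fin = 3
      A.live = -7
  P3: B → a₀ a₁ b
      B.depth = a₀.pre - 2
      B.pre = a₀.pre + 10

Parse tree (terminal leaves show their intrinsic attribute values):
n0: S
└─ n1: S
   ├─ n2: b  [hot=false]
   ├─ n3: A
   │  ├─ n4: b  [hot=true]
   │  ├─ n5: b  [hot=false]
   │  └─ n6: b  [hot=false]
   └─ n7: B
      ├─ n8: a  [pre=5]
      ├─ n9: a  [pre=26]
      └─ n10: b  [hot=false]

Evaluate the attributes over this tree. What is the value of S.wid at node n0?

16

1. n2.hot = false  [terminal]
2. n3.wid = true  [not b.hot]
3. n4.hot = true  [terminal]
4. n5.hot = false  [terminal]
5. n6.hot = false  [terminal]
6. n3.fin = 3  [3]
7. n3.live = -7  [-7]
8. n8.pre = 5  [terminal]
9. n9.pre = 26  [terminal]
10. n10.hot = false  [terminal]
11. n7.depth = 3  [a₀.pre - 2]
12. n7.pre = 15  [a₀.pre + 10]
13. n1.cnt = true  [b.hot == false]
14. n1.wid = 11  [B.pre - 4]
15. n1.lim = false  [B.pre > 15]
16. n1.idx = 13  [B.pre * 2 - 17]
17. n0.cnt = false  [S₁.lim == true]
18. n0.wid = 16  [S₁.wid + 5]
19. n0.lim = false  [S₁.wid > 11]
20. n0.idx = 8  [S₁.wid - 3]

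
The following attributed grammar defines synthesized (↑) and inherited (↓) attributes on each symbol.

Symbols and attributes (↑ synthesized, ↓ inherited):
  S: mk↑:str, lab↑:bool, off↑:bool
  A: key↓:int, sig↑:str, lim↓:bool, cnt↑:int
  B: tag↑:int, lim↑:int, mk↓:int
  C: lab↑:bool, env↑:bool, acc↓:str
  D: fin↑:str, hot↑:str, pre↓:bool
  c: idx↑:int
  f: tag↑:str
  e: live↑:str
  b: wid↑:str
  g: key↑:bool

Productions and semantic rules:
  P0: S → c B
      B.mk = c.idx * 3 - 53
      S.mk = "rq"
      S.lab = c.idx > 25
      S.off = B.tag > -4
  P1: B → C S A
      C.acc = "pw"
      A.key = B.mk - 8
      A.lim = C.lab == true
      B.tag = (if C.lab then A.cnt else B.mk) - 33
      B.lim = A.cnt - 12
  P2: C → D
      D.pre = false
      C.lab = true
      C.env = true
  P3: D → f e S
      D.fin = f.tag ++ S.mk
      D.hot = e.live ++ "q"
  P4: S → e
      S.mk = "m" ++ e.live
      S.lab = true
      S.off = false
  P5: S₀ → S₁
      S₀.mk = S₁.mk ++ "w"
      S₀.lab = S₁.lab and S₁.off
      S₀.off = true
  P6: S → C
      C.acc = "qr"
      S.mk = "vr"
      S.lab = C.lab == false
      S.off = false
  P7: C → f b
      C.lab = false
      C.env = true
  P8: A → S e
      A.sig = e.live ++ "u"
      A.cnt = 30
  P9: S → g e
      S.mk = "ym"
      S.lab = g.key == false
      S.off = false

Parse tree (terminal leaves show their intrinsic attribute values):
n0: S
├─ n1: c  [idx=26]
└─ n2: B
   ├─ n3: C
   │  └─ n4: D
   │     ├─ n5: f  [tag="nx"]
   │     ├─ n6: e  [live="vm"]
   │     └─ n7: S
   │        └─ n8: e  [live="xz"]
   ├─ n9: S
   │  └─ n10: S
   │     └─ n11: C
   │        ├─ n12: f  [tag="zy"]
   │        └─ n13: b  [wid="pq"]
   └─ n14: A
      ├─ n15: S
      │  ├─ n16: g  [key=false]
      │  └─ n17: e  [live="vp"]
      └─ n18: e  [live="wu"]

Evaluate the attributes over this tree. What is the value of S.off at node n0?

true

1. n1.idx = 26  [terminal]
2. n2.mk = 25  [c.idx * 3 - 53]
3. n3.acc = "pw"  ["pw"]
4. n4.pre = false  [false]
5. n5.tag = "nx"  [terminal]
6. n6.live = "vm"  [terminal]
7. n8.live = "xz"  [terminal]
8. n7.mk = "mxz"  ["m" ++ e.live]
9. n7.lab = true  [true]
10. n7.off = false  [false]
11. n4.fin = "nxmxz"  [f.tag ++ S.mk]
12. n4.hot = "vmq"  [e.live ++ "q"]
13. n3.lab = true  [true]
14. n3.env = true  [true]
15. n11.acc = "qr"  ["qr"]
16. n12.tag = "zy"  [terminal]
17. n13.wid = "pq"  [terminal]
18. n11.lab = false  [false]
19. n11.env = true  [true]
20. n10.mk = "vr"  ["vr"]
21. n10.lab = true  [C.lab == false]
22. n10.off = false  [false]
23. n9.mk = "vrw"  [S₁.mk ++ "w"]
24. n9.lab = false  [S₁.lab and S₁.off]
25. n9.off = true  [true]
26. n14.key = 17  [B.mk - 8]
27. n14.lim = true  [C.lab == true]
28. n16.key = false  [terminal]
29. n17.live = "vp"  [terminal]
30. n15.mk = "ym"  ["ym"]
31. n15.lab = true  [g.key == false]
32. n15.off = false  [false]
33. n18.live = "wu"  [terminal]
34. n14.sig = "wuu"  [e.live ++ "u"]
35. n14.cnt = 30  [30]
36. n2.tag = -3  [(if C.lab then A.cnt else B.mk) - 33]
37. n2.lim = 18  [A.cnt - 12]
38. n0.mk = "rq"  ["rq"]
39. n0.lab = true  [c.idx > 25]
40. n0.off = true  [B.tag > -4]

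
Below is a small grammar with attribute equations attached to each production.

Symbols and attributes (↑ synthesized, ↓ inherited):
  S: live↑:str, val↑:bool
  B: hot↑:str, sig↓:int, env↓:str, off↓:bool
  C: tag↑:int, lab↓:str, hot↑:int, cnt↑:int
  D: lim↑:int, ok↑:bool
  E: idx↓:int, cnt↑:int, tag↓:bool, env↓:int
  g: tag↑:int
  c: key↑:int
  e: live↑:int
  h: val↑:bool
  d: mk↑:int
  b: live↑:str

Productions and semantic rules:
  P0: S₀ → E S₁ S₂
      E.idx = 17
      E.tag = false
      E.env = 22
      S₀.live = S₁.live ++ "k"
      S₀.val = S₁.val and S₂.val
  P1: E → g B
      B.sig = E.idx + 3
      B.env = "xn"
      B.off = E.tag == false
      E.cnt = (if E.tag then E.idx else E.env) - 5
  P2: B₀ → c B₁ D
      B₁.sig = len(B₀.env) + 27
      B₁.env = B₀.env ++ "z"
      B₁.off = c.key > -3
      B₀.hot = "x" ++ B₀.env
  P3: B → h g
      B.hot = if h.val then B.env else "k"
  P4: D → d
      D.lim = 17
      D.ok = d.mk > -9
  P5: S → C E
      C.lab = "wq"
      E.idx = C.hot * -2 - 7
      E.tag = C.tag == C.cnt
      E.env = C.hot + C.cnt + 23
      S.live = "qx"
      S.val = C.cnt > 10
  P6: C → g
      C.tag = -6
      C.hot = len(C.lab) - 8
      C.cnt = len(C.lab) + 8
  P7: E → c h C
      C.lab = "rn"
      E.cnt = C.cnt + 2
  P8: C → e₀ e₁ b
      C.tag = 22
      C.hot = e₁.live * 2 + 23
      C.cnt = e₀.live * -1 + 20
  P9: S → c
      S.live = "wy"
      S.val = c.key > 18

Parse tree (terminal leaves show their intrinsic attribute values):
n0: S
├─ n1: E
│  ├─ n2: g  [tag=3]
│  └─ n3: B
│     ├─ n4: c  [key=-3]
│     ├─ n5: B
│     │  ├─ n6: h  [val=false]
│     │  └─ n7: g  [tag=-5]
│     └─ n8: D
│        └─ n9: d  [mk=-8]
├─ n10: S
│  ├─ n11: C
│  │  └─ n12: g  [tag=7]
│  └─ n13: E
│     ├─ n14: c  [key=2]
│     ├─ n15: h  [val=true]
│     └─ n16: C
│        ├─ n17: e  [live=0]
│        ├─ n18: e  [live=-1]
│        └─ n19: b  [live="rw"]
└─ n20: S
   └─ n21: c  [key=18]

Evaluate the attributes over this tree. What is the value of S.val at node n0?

1. n1.idx = 17  [17]
2. n1.tag = false  [false]
3. n1.env = 22  [22]
4. n2.tag = 3  [terminal]
5. n3.sig = 20  [E.idx + 3]
6. n3.env = "xn"  ["xn"]
7. n3.off = true  [E.tag == false]
8. n4.key = -3  [terminal]
9. n5.sig = 29  [len(B₀.env) + 27]
10. n5.env = "xnz"  [B₀.env ++ "z"]
11. n5.off = false  [c.key > -3]
12. n6.val = false  [terminal]
13. n7.tag = -5  [terminal]
14. n5.hot = "k"  [if h.val then B.env else "k"]
15. n9.mk = -8  [terminal]
16. n8.lim = 17  [17]
17. n8.ok = true  [d.mk > -9]
18. n3.hot = "xxn"  ["x" ++ B₀.env]
19. n1.cnt = 17  [(if E.tag then E.idx else E.env) - 5]
20. n11.lab = "wq"  ["wq"]
21. n12.tag = 7  [terminal]
22. n11.tag = -6  [-6]
23. n11.hot = -6  [len(C.lab) - 8]
24. n11.cnt = 10  [len(C.lab) + 8]
25. n13.idx = 5  [C.hot * -2 - 7]
26. n13.tag = false  [C.tag == C.cnt]
27. n13.env = 27  [C.hot + C.cnt + 23]
28. n14.key = 2  [terminal]
29. n15.val = true  [terminal]
30. n16.lab = "rn"  ["rn"]
31. n17.live = 0  [terminal]
32. n18.live = -1  [terminal]
33. n19.live = "rw"  [terminal]
34. n16.tag = 22  [22]
35. n16.hot = 21  [e₁.live * 2 + 23]
36. n16.cnt = 20  [e₀.live * -1 + 20]
37. n13.cnt = 22  [C.cnt + 2]
38. n10.live = "qx"  ["qx"]
39. n10.val = false  [C.cnt > 10]
40. n21.key = 18  [terminal]
41. n20.live = "wy"  ["wy"]
42. n20.val = false  [c.key > 18]
43. n0.live = "qxk"  [S₁.live ++ "k"]
44. n0.val = false  [S₁.val and S₂.val]

false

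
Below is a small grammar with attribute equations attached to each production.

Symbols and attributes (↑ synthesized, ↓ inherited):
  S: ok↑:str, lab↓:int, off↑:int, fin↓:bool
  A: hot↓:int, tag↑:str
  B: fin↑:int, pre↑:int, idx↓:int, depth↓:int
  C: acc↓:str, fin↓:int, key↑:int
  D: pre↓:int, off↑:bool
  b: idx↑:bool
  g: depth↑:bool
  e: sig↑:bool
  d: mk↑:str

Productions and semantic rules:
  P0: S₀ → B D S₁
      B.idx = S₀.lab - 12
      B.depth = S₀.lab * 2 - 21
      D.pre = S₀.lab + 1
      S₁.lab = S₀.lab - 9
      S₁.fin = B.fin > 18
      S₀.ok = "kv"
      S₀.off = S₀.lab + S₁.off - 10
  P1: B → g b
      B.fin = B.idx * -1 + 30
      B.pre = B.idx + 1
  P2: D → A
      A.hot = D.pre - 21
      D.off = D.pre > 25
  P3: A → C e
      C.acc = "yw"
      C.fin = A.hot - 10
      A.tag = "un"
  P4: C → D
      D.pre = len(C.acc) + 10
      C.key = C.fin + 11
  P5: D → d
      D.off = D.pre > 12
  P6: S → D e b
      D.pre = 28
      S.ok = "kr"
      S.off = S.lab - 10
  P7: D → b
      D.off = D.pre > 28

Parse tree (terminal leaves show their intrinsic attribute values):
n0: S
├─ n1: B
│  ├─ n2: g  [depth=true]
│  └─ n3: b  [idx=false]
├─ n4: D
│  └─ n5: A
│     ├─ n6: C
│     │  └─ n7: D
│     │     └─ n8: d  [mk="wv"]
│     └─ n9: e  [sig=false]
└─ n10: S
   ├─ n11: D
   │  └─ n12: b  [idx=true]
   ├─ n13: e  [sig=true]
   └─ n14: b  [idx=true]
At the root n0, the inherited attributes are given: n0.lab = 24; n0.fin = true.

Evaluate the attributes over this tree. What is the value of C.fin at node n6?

-6

1. n0.lab = 24  [given at root]
2. n0.fin = true  [given at root]
3. n1.idx = 12  [S₀.lab - 12]
4. n1.depth = 27  [S₀.lab * 2 - 21]
5. n2.depth = true  [terminal]
6. n3.idx = false  [terminal]
7. n1.fin = 18  [B.idx * -1 + 30]
8. n1.pre = 13  [B.idx + 1]
9. n4.pre = 25  [S₀.lab + 1]
10. n5.hot = 4  [D.pre - 21]
11. n6.acc = "yw"  ["yw"]
12. n6.fin = -6  [A.hot - 10]
13. n7.pre = 12  [len(C.acc) + 10]
14. n8.mk = "wv"  [terminal]
15. n7.off = false  [D.pre > 12]
16. n6.key = 5  [C.fin + 11]
17. n9.sig = false  [terminal]
18. n5.tag = "un"  ["un"]
19. n4.off = false  [D.pre > 25]
20. n10.lab = 15  [S₀.lab - 9]
21. n10.fin = false  [B.fin > 18]
22. n11.pre = 28  [28]
23. n12.idx = true  [terminal]
24. n11.off = false  [D.pre > 28]
25. n13.sig = true  [terminal]
26. n14.idx = true  [terminal]
27. n10.ok = "kr"  ["kr"]
28. n10.off = 5  [S.lab - 10]
29. n0.ok = "kv"  ["kv"]
30. n0.off = 19  [S₀.lab + S₁.off - 10]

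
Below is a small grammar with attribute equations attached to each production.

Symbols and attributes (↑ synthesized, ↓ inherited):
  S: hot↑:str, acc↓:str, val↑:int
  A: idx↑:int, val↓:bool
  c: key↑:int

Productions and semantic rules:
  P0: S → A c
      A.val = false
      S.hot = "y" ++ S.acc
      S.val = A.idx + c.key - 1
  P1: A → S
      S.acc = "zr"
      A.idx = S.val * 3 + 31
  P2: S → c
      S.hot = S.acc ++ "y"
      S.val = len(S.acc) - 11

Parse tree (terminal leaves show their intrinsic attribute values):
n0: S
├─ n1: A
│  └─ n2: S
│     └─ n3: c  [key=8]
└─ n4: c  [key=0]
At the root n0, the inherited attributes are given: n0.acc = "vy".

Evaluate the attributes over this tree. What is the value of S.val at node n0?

3

1. n0.acc = "vy"  [given at root]
2. n1.val = false  [false]
3. n2.acc = "zr"  ["zr"]
4. n3.key = 8  [terminal]
5. n2.hot = "zry"  [S.acc ++ "y"]
6. n2.val = -9  [len(S.acc) - 11]
7. n1.idx = 4  [S.val * 3 + 31]
8. n4.key = 0  [terminal]
9. n0.hot = "yvy"  ["y" ++ S.acc]
10. n0.val = 3  [A.idx + c.key - 1]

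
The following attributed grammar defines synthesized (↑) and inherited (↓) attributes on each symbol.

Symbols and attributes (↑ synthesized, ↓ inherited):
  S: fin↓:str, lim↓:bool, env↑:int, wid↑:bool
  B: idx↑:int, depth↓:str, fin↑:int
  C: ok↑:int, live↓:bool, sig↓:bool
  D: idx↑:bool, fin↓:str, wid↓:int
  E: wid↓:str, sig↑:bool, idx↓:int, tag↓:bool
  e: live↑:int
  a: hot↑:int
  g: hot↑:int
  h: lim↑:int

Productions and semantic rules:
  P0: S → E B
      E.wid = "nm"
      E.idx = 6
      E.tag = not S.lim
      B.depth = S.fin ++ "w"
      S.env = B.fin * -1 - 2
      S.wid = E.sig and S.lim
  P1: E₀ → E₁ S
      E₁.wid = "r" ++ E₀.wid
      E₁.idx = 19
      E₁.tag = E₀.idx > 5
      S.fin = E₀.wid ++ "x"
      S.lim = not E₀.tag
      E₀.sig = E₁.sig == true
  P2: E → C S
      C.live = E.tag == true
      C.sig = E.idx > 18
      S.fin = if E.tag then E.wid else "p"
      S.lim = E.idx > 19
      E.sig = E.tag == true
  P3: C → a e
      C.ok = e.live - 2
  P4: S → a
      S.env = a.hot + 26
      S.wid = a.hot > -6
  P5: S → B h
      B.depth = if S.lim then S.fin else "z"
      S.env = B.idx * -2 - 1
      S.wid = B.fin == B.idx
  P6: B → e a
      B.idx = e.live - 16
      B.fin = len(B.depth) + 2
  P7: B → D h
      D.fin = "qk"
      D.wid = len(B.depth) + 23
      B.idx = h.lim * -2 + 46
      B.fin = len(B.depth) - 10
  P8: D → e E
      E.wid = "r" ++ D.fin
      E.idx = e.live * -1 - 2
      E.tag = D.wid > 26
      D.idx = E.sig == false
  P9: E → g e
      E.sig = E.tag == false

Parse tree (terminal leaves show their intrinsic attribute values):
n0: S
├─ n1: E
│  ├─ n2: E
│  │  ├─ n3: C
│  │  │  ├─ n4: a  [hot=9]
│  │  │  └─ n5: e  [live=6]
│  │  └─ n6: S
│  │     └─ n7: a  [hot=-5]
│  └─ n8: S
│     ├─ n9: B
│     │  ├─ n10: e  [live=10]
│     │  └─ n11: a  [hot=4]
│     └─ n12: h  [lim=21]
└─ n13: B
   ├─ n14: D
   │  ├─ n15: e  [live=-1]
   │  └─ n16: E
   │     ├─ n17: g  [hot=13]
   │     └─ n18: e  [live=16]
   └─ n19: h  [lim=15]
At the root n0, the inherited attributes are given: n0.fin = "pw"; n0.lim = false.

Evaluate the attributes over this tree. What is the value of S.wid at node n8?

false

1. n0.fin = "pw"  [given at root]
2. n0.lim = false  [given at root]
3. n1.wid = "nm"  ["nm"]
4. n1.idx = 6  [6]
5. n1.tag = true  [not S.lim]
6. n2.wid = "rnm"  ["r" ++ E₀.wid]
7. n2.idx = 19  [19]
8. n2.tag = true  [E₀.idx > 5]
9. n3.live = true  [E.tag == true]
10. n3.sig = true  [E.idx > 18]
11. n4.hot = 9  [terminal]
12. n5.live = 6  [terminal]
13. n3.ok = 4  [e.live - 2]
14. n6.fin = "rnm"  [if E.tag then E.wid else "p"]
15. n6.lim = false  [E.idx > 19]
16. n7.hot = -5  [terminal]
17. n6.env = 21  [a.hot + 26]
18. n6.wid = true  [a.hot > -6]
19. n2.sig = true  [E.tag == true]
20. n8.fin = "nmx"  [E₀.wid ++ "x"]
21. n8.lim = false  [not E₀.tag]
22. n9.depth = "z"  [if S.lim then S.fin else "z"]
23. n10.live = 10  [terminal]
24. n11.hot = 4  [terminal]
25. n9.idx = -6  [e.live - 16]
26. n9.fin = 3  [len(B.depth) + 2]
27. n12.lim = 21  [terminal]
28. n8.env = 11  [B.idx * -2 - 1]
29. n8.wid = false  [B.fin == B.idx]
30. n1.sig = true  [E₁.sig == true]
31. n13.depth = "pww"  [S.fin ++ "w"]
32. n14.fin = "qk"  ["qk"]
33. n14.wid = 26  [len(B.depth) + 23]
34. n15.live = -1  [terminal]
35. n16.wid = "rqk"  ["r" ++ D.fin]
36. n16.idx = -1  [e.live * -1 - 2]
37. n16.tag = false  [D.wid > 26]
38. n17.hot = 13  [terminal]
39. n18.live = 16  [terminal]
40. n16.sig = true  [E.tag == false]
41. n14.idx = false  [E.sig == false]
42. n19.lim = 15  [terminal]
43. n13.idx = 16  [h.lim * -2 + 46]
44. n13.fin = -7  [len(B.depth) - 10]
45. n0.env = 5  [B.fin * -1 - 2]
46. n0.wid = false  [E.sig and S.lim]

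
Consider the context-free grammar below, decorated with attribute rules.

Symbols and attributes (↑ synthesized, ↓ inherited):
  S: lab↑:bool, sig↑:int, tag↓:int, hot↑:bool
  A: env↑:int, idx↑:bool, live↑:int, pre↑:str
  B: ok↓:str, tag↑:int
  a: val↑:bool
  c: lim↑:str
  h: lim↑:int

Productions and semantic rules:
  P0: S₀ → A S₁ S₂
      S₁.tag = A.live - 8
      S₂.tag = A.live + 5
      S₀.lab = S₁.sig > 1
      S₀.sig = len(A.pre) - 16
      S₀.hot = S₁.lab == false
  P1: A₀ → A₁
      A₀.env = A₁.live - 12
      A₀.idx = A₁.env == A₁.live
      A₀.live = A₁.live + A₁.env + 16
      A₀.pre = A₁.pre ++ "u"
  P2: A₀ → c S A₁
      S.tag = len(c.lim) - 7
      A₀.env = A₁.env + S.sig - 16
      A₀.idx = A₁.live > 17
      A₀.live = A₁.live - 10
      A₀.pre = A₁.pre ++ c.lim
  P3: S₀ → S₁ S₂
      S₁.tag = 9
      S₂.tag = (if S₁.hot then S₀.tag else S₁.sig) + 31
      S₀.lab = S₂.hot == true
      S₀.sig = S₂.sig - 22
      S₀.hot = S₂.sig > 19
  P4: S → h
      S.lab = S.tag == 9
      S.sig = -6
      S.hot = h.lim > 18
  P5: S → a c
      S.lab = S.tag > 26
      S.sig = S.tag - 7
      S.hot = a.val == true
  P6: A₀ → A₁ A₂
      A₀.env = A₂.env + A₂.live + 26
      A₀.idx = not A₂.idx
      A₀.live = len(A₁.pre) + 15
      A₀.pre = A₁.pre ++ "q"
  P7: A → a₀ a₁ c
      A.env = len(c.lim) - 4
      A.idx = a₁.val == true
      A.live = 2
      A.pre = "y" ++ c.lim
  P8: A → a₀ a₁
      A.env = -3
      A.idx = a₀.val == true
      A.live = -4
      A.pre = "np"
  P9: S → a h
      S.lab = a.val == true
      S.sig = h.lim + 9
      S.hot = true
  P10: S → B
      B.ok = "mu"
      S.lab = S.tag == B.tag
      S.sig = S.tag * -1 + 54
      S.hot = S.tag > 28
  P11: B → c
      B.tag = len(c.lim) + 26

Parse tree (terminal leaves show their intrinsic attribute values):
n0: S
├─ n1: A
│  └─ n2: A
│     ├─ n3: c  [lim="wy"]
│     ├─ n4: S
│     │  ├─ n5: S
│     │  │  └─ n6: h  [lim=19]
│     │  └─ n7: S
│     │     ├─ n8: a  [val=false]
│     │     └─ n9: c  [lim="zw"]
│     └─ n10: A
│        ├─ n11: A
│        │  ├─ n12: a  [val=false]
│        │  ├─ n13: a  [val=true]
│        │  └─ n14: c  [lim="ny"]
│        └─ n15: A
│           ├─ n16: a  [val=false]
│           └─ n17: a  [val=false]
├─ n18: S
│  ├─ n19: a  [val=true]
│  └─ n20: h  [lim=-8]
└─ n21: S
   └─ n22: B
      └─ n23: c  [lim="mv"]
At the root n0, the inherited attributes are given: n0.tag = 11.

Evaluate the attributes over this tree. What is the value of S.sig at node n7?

1. n0.tag = 11  [given at root]
2. n3.lim = "wy"  [terminal]
3. n4.tag = -5  [len(c.lim) - 7]
4. n5.tag = 9  [9]
5. n6.lim = 19  [terminal]
6. n5.lab = true  [S.tag == 9]
7. n5.sig = -6  [-6]
8. n5.hot = true  [h.lim > 18]
9. n7.tag = 26  [(if S₁.hot then S₀.tag else S₁.sig) + 31]
10. n8.val = false  [terminal]
11. n9.lim = "zw"  [terminal]
12. n7.lab = false  [S.tag > 26]
13. n7.sig = 19  [S.tag - 7]
14. n7.hot = false  [a.val == true]
15. n4.lab = false  [S₂.hot == true]
16. n4.sig = -3  [S₂.sig - 22]
17. n4.hot = false  [S₂.sig > 19]
18. n12.val = false  [terminal]
19. n13.val = true  [terminal]
20. n14.lim = "ny"  [terminal]
21. n11.env = -2  [len(c.lim) - 4]
22. n11.idx = true  [a₁.val == true]
23. n11.live = 2  [2]
24. n11.pre = "yny"  ["y" ++ c.lim]
25. n16.val = false  [terminal]
26. n17.val = false  [terminal]
27. n15.env = -3  [-3]
28. n15.idx = false  [a₀.val == true]
29. n15.live = -4  [-4]
30. n15.pre = "np"  ["np"]
31. n10.env = 19  [A₂.env + A₂.live + 26]
32. n10.idx = true  [not A₂.idx]
33. n10.live = 18  [len(A₁.pre) + 15]
34. n10.pre = "ynyq"  [A₁.pre ++ "q"]
35. n2.env = 0  [A₁.env + S.sig - 16]
36. n2.idx = true  [A₁.live > 17]
37. n2.live = 8  [A₁.live - 10]
38. n2.pre = "ynyqwy"  [A₁.pre ++ c.lim]
39. n1.env = -4  [A₁.live - 12]
40. n1.idx = false  [A₁.env == A₁.live]
41. n1.live = 24  [A₁.live + A₁.env + 16]
42. n1.pre = "ynyqwyu"  [A₁.pre ++ "u"]
43. n18.tag = 16  [A.live - 8]
44. n19.val = true  [terminal]
45. n20.lim = -8  [terminal]
46. n18.lab = true  [a.val == true]
47. n18.sig = 1  [h.lim + 9]
48. n18.hot = true  [true]
49. n21.tag = 29  [A.live + 5]
50. n22.ok = "mu"  ["mu"]
51. n23.lim = "mv"  [terminal]
52. n22.tag = 28  [len(c.lim) + 26]
53. n21.lab = false  [S.tag == B.tag]
54. n21.sig = 25  [S.tag * -1 + 54]
55. n21.hot = true  [S.tag > 28]
56. n0.lab = false  [S₁.sig > 1]
57. n0.sig = -9  [len(A.pre) - 16]
58. n0.hot = false  [S₁.lab == false]

19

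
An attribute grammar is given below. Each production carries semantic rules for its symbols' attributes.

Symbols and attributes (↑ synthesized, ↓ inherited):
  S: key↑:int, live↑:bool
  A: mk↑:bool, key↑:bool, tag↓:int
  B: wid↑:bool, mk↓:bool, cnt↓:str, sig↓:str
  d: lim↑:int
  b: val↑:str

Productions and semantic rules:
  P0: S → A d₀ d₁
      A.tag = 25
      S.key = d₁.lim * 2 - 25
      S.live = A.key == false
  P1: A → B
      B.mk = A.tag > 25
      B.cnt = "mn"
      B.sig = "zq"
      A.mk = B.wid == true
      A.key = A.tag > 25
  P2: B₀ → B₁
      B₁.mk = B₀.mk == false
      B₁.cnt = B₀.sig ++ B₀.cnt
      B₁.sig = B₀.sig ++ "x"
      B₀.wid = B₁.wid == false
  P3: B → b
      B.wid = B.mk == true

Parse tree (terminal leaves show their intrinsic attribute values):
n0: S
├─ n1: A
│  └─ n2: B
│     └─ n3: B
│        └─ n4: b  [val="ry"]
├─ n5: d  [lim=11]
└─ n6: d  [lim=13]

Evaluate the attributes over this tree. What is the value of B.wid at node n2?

1. n1.tag = 25  [25]
2. n2.mk = false  [A.tag > 25]
3. n2.cnt = "mn"  ["mn"]
4. n2.sig = "zq"  ["zq"]
5. n3.mk = true  [B₀.mk == false]
6. n3.cnt = "zqmn"  [B₀.sig ++ B₀.cnt]
7. n3.sig = "zqx"  [B₀.sig ++ "x"]
8. n4.val = "ry"  [terminal]
9. n3.wid = true  [B.mk == true]
10. n2.wid = false  [B₁.wid == false]
11. n1.mk = false  [B.wid == true]
12. n1.key = false  [A.tag > 25]
13. n5.lim = 11  [terminal]
14. n6.lim = 13  [terminal]
15. n0.key = 1  [d₁.lim * 2 - 25]
16. n0.live = true  [A.key == false]

false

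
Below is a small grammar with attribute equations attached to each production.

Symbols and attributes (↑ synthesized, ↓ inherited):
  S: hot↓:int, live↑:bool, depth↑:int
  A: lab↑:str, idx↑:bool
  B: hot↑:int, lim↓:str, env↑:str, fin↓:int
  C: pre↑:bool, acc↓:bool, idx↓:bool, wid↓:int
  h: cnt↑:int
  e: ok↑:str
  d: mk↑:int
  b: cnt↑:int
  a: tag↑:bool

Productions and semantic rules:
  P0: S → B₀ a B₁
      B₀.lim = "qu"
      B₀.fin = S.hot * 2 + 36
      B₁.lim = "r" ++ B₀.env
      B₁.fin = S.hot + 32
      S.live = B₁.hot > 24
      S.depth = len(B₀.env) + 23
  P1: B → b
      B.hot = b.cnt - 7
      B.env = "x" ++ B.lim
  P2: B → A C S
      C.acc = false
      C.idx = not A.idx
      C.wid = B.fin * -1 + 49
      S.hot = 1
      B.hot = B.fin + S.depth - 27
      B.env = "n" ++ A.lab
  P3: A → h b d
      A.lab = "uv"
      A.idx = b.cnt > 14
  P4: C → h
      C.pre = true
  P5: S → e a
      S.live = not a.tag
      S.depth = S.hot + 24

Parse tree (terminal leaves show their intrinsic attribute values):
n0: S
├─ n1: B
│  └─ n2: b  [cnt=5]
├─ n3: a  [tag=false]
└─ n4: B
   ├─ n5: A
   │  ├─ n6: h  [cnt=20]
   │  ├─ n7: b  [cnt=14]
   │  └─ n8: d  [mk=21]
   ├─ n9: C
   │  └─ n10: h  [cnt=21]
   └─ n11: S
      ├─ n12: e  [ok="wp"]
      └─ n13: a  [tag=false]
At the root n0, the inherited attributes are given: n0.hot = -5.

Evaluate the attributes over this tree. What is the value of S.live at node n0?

1. n0.hot = -5  [given at root]
2. n1.lim = "qu"  ["qu"]
3. n1.fin = 26  [S.hot * 2 + 36]
4. n2.cnt = 5  [terminal]
5. n1.hot = -2  [b.cnt - 7]
6. n1.env = "xqu"  ["x" ++ B.lim]
7. n3.tag = false  [terminal]
8. n4.lim = "rxqu"  ["r" ++ B₀.env]
9. n4.fin = 27  [S.hot + 32]
10. n6.cnt = 20  [terminal]
11. n7.cnt = 14  [terminal]
12. n8.mk = 21  [terminal]
13. n5.lab = "uv"  ["uv"]
14. n5.idx = false  [b.cnt > 14]
15. n9.acc = false  [false]
16. n9.idx = true  [not A.idx]
17. n9.wid = 22  [B.fin * -1 + 49]
18. n10.cnt = 21  [terminal]
19. n9.pre = true  [true]
20. n11.hot = 1  [1]
21. n12.ok = "wp"  [terminal]
22. n13.tag = false  [terminal]
23. n11.live = true  [not a.tag]
24. n11.depth = 25  [S.hot + 24]
25. n4.hot = 25  [B.fin + S.depth - 27]
26. n4.env = "nuv"  ["n" ++ A.lab]
27. n0.live = true  [B₁.hot > 24]
28. n0.depth = 26  [len(B₀.env) + 23]

true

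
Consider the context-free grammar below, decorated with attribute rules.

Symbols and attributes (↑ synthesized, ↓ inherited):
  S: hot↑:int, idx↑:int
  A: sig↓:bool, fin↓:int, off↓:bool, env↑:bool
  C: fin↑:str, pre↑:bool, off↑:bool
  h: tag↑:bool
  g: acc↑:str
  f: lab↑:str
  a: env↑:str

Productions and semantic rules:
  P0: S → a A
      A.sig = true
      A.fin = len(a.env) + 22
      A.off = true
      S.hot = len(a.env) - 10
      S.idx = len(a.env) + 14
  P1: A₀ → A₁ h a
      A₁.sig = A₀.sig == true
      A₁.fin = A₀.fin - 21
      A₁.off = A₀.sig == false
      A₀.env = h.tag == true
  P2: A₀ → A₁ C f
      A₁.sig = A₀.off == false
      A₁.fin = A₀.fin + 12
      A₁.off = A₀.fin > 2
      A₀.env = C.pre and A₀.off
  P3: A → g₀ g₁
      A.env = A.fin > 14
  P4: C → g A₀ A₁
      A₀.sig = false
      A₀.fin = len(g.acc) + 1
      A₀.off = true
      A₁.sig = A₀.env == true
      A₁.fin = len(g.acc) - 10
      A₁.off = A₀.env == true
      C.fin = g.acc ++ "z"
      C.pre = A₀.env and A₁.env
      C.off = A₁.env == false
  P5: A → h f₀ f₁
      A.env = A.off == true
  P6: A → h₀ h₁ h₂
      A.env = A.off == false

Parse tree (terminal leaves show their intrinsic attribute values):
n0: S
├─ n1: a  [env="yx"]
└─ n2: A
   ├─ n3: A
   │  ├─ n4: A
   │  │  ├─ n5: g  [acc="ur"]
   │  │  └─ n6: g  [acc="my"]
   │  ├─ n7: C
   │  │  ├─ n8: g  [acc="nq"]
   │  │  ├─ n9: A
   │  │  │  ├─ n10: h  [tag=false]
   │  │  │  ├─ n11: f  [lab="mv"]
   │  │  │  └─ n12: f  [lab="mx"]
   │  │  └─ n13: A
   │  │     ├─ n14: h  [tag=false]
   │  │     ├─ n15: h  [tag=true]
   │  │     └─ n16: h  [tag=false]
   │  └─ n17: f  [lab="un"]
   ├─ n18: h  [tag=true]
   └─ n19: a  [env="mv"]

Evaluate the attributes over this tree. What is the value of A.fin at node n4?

1. n1.env = "yx"  [terminal]
2. n2.sig = true  [true]
3. n2.fin = 24  [len(a.env) + 22]
4. n2.off = true  [true]
5. n3.sig = true  [A₀.sig == true]
6. n3.fin = 3  [A₀.fin - 21]
7. n3.off = false  [A₀.sig == false]
8. n4.sig = true  [A₀.off == false]
9. n4.fin = 15  [A₀.fin + 12]
10. n4.off = true  [A₀.fin > 2]
11. n5.acc = "ur"  [terminal]
12. n6.acc = "my"  [terminal]
13. n4.env = true  [A.fin > 14]
14. n8.acc = "nq"  [terminal]
15. n9.sig = false  [false]
16. n9.fin = 3  [len(g.acc) + 1]
17. n9.off = true  [true]
18. n10.tag = false  [terminal]
19. n11.lab = "mv"  [terminal]
20. n12.lab = "mx"  [terminal]
21. n9.env = true  [A.off == true]
22. n13.sig = true  [A₀.env == true]
23. n13.fin = -8  [len(g.acc) - 10]
24. n13.off = true  [A₀.env == true]
25. n14.tag = false  [terminal]
26. n15.tag = true  [terminal]
27. n16.tag = false  [terminal]
28. n13.env = false  [A.off == false]
29. n7.fin = "nqz"  [g.acc ++ "z"]
30. n7.pre = false  [A₀.env and A₁.env]
31. n7.off = true  [A₁.env == false]
32. n17.lab = "un"  [terminal]
33. n3.env = false  [C.pre and A₀.off]
34. n18.tag = true  [terminal]
35. n19.env = "mv"  [terminal]
36. n2.env = true  [h.tag == true]
37. n0.hot = -8  [len(a.env) - 10]
38. n0.idx = 16  [len(a.env) + 14]

15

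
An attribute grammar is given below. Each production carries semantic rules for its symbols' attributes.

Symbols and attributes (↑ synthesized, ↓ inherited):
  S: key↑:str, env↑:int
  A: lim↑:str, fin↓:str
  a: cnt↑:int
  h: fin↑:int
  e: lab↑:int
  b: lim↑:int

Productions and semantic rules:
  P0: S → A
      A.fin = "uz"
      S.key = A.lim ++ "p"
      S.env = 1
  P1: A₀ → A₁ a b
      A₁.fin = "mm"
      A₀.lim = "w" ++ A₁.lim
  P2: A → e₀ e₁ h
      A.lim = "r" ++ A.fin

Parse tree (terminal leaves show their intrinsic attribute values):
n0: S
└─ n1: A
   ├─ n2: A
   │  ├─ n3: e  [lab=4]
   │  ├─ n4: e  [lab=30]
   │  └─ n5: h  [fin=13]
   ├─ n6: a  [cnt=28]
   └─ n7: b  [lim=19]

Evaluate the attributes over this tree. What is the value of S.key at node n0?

1. n1.fin = "uz"  ["uz"]
2. n2.fin = "mm"  ["mm"]
3. n3.lab = 4  [terminal]
4. n4.lab = 30  [terminal]
5. n5.fin = 13  [terminal]
6. n2.lim = "rmm"  ["r" ++ A.fin]
7. n6.cnt = 28  [terminal]
8. n7.lim = 19  [terminal]
9. n1.lim = "wrmm"  ["w" ++ A₁.lim]
10. n0.key = "wrmmp"  [A.lim ++ "p"]
11. n0.env = 1  [1]

"wrmmp"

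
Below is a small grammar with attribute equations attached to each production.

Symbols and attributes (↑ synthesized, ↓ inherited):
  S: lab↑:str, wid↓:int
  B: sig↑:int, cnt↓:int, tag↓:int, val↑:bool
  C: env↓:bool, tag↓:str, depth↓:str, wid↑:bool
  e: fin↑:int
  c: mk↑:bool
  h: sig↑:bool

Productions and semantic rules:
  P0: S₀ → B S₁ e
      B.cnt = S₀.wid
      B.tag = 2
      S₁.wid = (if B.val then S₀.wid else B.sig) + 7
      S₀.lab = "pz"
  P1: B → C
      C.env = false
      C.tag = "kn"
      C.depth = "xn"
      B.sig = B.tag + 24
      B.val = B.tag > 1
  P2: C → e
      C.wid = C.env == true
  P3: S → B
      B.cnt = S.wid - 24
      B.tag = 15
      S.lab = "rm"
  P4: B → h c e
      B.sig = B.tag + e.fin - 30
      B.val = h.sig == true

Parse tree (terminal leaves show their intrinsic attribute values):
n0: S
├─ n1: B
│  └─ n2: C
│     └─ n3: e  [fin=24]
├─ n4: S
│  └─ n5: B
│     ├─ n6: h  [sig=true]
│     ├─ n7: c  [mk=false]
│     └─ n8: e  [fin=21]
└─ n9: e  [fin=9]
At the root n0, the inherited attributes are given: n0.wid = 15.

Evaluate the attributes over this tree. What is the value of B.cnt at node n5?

1. n0.wid = 15  [given at root]
2. n1.cnt = 15  [S₀.wid]
3. n1.tag = 2  [2]
4. n2.env = false  [false]
5. n2.tag = "kn"  ["kn"]
6. n2.depth = "xn"  ["xn"]
7. n3.fin = 24  [terminal]
8. n2.wid = false  [C.env == true]
9. n1.sig = 26  [B.tag + 24]
10. n1.val = true  [B.tag > 1]
11. n4.wid = 22  [(if B.val then S₀.wid else B.sig) + 7]
12. n5.cnt = -2  [S.wid - 24]
13. n5.tag = 15  [15]
14. n6.sig = true  [terminal]
15. n7.mk = false  [terminal]
16. n8.fin = 21  [terminal]
17. n5.sig = 6  [B.tag + e.fin - 30]
18. n5.val = true  [h.sig == true]
19. n4.lab = "rm"  ["rm"]
20. n9.fin = 9  [terminal]
21. n0.lab = "pz"  ["pz"]

-2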